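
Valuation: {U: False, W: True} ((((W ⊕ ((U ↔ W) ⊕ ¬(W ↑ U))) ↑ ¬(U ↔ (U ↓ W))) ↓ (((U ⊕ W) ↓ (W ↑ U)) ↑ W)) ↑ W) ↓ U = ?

False

U ↔ W = False ↔ True = False
W ↑ U = True ↑ False = True
¬(W ↑ U) = ¬True = False
(U ↔ W) ⊕ ¬(W ↑ U) = False ⊕ False = False
W ⊕ ((U ↔ W) ⊕ ¬(W ↑ U)) = True ⊕ False = True
U ↓ W = False ↓ True = False
U ↔ (U ↓ W) = False ↔ False = True
¬(U ↔ (U ↓ W)) = ¬True = False
(W ⊕ ((U ↔ W) ⊕ ¬(W ↑ U))) ↑ ¬(U ↔ (U ↓ W)) = True ↑ False = True
U ⊕ W = False ⊕ True = True
W ↑ U = True ↑ False = True
(U ⊕ W) ↓ (W ↑ U) = True ↓ True = False
((U ⊕ W) ↓ (W ↑ U)) ↑ W = False ↑ True = True
((W ⊕ ((U ↔ W) ⊕ ¬(W ↑ U))) ↑ ¬(U ↔ (U ↓ W))) ↓ (((U ⊕ W) ↓ (W ↑ U)) ↑ W) = True ↓ True = False
(((W ⊕ ((U ↔ W) ⊕ ¬(W ↑ U))) ↑ ¬(U ↔ (U ↓ W))) ↓ (((U ⊕ W) ↓ (W ↑ U)) ↑ W)) ↑ W = False ↑ True = True
((((W ⊕ ((U ↔ W) ⊕ ¬(W ↑ U))) ↑ ¬(U ↔ (U ↓ W))) ↓ (((U ⊕ W) ↓ (W ↑ U)) ↑ W)) ↑ W) ↓ U = True ↓ False = False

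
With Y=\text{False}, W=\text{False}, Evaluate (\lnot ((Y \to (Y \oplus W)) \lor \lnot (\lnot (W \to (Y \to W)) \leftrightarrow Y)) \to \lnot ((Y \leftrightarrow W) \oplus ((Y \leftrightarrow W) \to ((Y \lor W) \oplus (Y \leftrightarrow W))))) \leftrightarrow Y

Y \oplus W = \text{False} \oplus \text{False} = \text{False}
Y \to (Y \oplus W) = \text{False} \to \text{False} = \text{True}
Y \to W = \text{False} \to \text{False} = \text{True}
W \to (Y \to W) = \text{False} \to \text{True} = \text{True}
\lnot (W \to (Y \to W)) = \lnot \text{True} = \text{False}
\lnot (W \to (Y \to W)) \leftrightarrow Y = \text{False} \leftrightarrow \text{False} = \text{True}
\lnot (\lnot (W \to (Y \to W)) \leftrightarrow Y) = \lnot \text{True} = \text{False}
(Y \to (Y \oplus W)) \lor \lnot (\lnot (W \to (Y \to W)) \leftrightarrow Y) = \text{True} \lor \text{False} = \text{True}
\lnot ((Y \to (Y \oplus W)) \lor \lnot (\lnot (W \to (Y \to W)) \leftrightarrow Y)) = \lnot \text{True} = \text{False}
Y \leftrightarrow W = \text{False} \leftrightarrow \text{False} = \text{True}
Y \leftrightarrow W = \text{False} \leftrightarrow \text{False} = \text{True}
Y \lor W = \text{False} \lor \text{False} = \text{False}
Y \leftrightarrow W = \text{False} \leftrightarrow \text{False} = \text{True}
(Y \lor W) \oplus (Y \leftrightarrow W) = \text{False} \oplus \text{True} = \text{True}
(Y \leftrightarrow W) \to ((Y \lor W) \oplus (Y \leftrightarrow W)) = \text{True} \to \text{True} = \text{True}
(Y \leftrightarrow W) \oplus ((Y \leftrightarrow W) \to ((Y \lor W) \oplus (Y \leftrightarrow W))) = \text{True} \oplus \text{True} = \text{False}
\lnot ((Y \leftrightarrow W) \oplus ((Y \leftrightarrow W) \to ((Y \lor W) \oplus (Y \leftrightarrow W)))) = \lnot \text{False} = \text{True}
\lnot ((Y \to (Y \oplus W)) \lor \lnot (\lnot (W \to (Y \to W)) \leftrightarrow Y)) \to \lnot ((Y \leftrightarrow W) \oplus ((Y \leftrightarrow W) \to ((Y \lor W) \oplus (Y \leftrightarrow W)))) = \text{False} \to \text{True} = \text{True}
(\lnot ((Y \to (Y \oplus W)) \lor \lnot (\lnot (W \to (Y \to W)) \leftrightarrow Y)) \to \lnot ((Y \leftrightarrow W) \oplus ((Y \leftrightarrow W) \to ((Y \lor W) \oplus (Y \leftrightarrow W))))) \leftrightarrow Y = \text{True} \leftrightarrow \text{False} = \text{False}

\text{False}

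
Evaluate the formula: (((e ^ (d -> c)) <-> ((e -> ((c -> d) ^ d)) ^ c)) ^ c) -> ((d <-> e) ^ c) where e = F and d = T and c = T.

d -> c = T -> T = T
e ^ (d -> c) = F ^ T = T
c -> d = T -> T = T
(c -> d) ^ d = T ^ T = F
e -> ((c -> d) ^ d) = F -> F = T
(e -> ((c -> d) ^ d)) ^ c = T ^ T = F
(e ^ (d -> c)) <-> ((e -> ((c -> d) ^ d)) ^ c) = T <-> F = F
((e ^ (d -> c)) <-> ((e -> ((c -> d) ^ d)) ^ c)) ^ c = F ^ T = T
d <-> e = T <-> F = F
(d <-> e) ^ c = F ^ T = T
(((e ^ (d -> c)) <-> ((e -> ((c -> d) ^ d)) ^ c)) ^ c) -> ((d <-> e) ^ c) = T -> T = T

T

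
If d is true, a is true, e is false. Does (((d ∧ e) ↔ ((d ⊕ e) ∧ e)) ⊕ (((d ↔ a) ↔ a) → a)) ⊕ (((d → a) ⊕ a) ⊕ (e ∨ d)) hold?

Substituting d=T, a=T, e=F:
d ∧ e = T ∧ F = F
d ⊕ e = T ⊕ F = T
(d ⊕ e) ∧ e = T ∧ F = F
(d ∧ e) ↔ ((d ⊕ e) ∧ e) = F ↔ F = T
d ↔ a = T ↔ T = T
(d ↔ a) ↔ a = T ↔ T = T
((d ↔ a) ↔ a) → a = T → T = T
((d ∧ e) ↔ ((d ⊕ e) ∧ e)) ⊕ (((d ↔ a) ↔ a) → a) = T ⊕ T = F
d → a = T → T = T
(d → a) ⊕ a = T ⊕ T = F
e ∨ d = F ∨ T = T
((d → a) ⊕ a) ⊕ (e ∨ d) = F ⊕ T = T
(((d ∧ e) ↔ ((d ⊕ e) ∧ e)) ⊕ (((d ↔ a) ↔ a) → a)) ⊕ (((d → a) ⊕ a) ⊕ (e ∨ d)) = F ⊕ T = T

T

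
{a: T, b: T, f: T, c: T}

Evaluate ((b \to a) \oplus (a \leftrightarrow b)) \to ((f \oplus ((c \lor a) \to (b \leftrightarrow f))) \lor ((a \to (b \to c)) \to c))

b \to a = T \to T = T
a \leftrightarrow b = T \leftrightarrow T = T
(b \to a) \oplus (a \leftrightarrow b) = T \oplus T = F
c \lor a = T \lor T = T
b \leftrightarrow f = T \leftrightarrow T = T
(c \lor a) \to (b \leftrightarrow f) = T \to T = T
f \oplus ((c \lor a) \to (b \leftrightarrow f)) = T \oplus T = F
b \to c = T \to T = T
a \to (b \to c) = T \to T = T
(a \to (b \to c)) \to c = T \to T = T
(f \oplus ((c \lor a) \to (b \leftrightarrow f))) \lor ((a \to (b \to c)) \to c) = F \lor T = T
((b \to a) \oplus (a \leftrightarrow b)) \to ((f \oplus ((c \lor a) \to (b \leftrightarrow f))) \lor ((a \to (b \to c)) \to c)) = F \to T = T

T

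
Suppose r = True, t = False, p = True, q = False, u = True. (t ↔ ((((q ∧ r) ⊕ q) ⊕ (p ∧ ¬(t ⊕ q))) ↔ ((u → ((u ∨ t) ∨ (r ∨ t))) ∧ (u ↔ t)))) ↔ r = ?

q ∧ r = False ∧ True = False
(q ∧ r) ⊕ q = False ⊕ False = False
t ⊕ q = False ⊕ False = False
¬(t ⊕ q) = ¬False = True
p ∧ ¬(t ⊕ q) = True ∧ True = True
((q ∧ r) ⊕ q) ⊕ (p ∧ ¬(t ⊕ q)) = False ⊕ True = True
u ∨ t = True ∨ False = True
r ∨ t = True ∨ False = True
(u ∨ t) ∨ (r ∨ t) = True ∨ True = True
u → ((u ∨ t) ∨ (r ∨ t)) = True → True = True
u ↔ t = True ↔ False = False
(u → ((u ∨ t) ∨ (r ∨ t))) ∧ (u ↔ t) = True ∧ False = False
(((q ∧ r) ⊕ q) ⊕ (p ∧ ¬(t ⊕ q))) ↔ ((u → ((u ∨ t) ∨ (r ∨ t))) ∧ (u ↔ t)) = True ↔ False = False
t ↔ ((((q ∧ r) ⊕ q) ⊕ (p ∧ ¬(t ⊕ q))) ↔ ((u → ((u ∨ t) ∨ (r ∨ t))) ∧ (u ↔ t))) = False ↔ False = True
(t ↔ ((((q ∧ r) ⊕ q) ⊕ (p ∧ ¬(t ⊕ q))) ↔ ((u → ((u ∨ t) ∨ (r ∨ t))) ∧ (u ↔ t)))) ↔ r = True ↔ True = True

True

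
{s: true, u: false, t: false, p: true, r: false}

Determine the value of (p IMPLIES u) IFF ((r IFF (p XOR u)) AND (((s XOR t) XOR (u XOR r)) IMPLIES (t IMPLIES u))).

p IMPLIES u = true IMPLIES false = false
p XOR u = true XOR false = true
r IFF (p XOR u) = false IFF true = false
s XOR t = true XOR false = true
u XOR r = false XOR false = false
(s XOR t) XOR (u XOR r) = true XOR false = true
t IMPLIES u = false IMPLIES false = true
((s XOR t) XOR (u XOR r)) IMPLIES (t IMPLIES u) = true IMPLIES true = true
(r IFF (p XOR u)) AND (((s XOR t) XOR (u XOR r)) IMPLIES (t IMPLIES u)) = false AND true = false
(p IMPLIES u) IFF ((r IFF (p XOR u)) AND (((s XOR t) XOR (u XOR r)) IMPLIES (t IMPLIES u))) = false IFF false = true

true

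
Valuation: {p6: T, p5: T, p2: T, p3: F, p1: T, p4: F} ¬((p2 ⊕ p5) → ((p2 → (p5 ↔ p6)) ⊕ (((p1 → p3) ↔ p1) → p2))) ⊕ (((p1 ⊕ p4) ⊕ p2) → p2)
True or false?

T

p2 ⊕ p5 = T ⊕ T = F
p5 ↔ p6 = T ↔ T = T
p2 → (p5 ↔ p6) = T → T = T
p1 → p3 = T → F = F
(p1 → p3) ↔ p1 = F ↔ T = F
((p1 → p3) ↔ p1) → p2 = F → T = T
(p2 → (p5 ↔ p6)) ⊕ (((p1 → p3) ↔ p1) → p2) = T ⊕ T = F
(p2 ⊕ p5) → ((p2 → (p5 ↔ p6)) ⊕ (((p1 → p3) ↔ p1) → p2)) = F → F = T
¬((p2 ⊕ p5) → ((p2 → (p5 ↔ p6)) ⊕ (((p1 → p3) ↔ p1) → p2))) = ¬T = F
p1 ⊕ p4 = T ⊕ F = T
(p1 ⊕ p4) ⊕ p2 = T ⊕ T = F
((p1 ⊕ p4) ⊕ p2) → p2 = F → T = T
¬((p2 ⊕ p5) → ((p2 → (p5 ↔ p6)) ⊕ (((p1 → p3) ↔ p1) → p2))) ⊕ (((p1 ⊕ p4) ⊕ p2) → p2) = F ⊕ T = T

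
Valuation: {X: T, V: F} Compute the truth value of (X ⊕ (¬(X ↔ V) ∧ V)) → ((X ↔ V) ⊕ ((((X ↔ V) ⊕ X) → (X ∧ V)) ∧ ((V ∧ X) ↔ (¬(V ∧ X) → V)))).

X ↔ V = T ↔ F = F
¬(X ↔ V) = ¬F = T
¬(X ↔ V) ∧ V = T ∧ F = F
X ⊕ (¬(X ↔ V) ∧ V) = T ⊕ F = T
X ↔ V = T ↔ F = F
X ↔ V = T ↔ F = F
(X ↔ V) ⊕ X = F ⊕ T = T
X ∧ V = T ∧ F = F
((X ↔ V) ⊕ X) → (X ∧ V) = T → F = F
V ∧ X = F ∧ T = F
V ∧ X = F ∧ T = F
¬(V ∧ X) = ¬F = T
¬(V ∧ X) → V = T → F = F
(V ∧ X) ↔ (¬(V ∧ X) → V) = F ↔ F = T
(((X ↔ V) ⊕ X) → (X ∧ V)) ∧ ((V ∧ X) ↔ (¬(V ∧ X) → V)) = F ∧ T = F
(X ↔ V) ⊕ ((((X ↔ V) ⊕ X) → (X ∧ V)) ∧ ((V ∧ X) ↔ (¬(V ∧ X) → V))) = F ⊕ F = F
(X ⊕ (¬(X ↔ V) ∧ V)) → ((X ↔ V) ⊕ ((((X ↔ V) ⊕ X) → (X ∧ V)) ∧ ((V ∧ X) ↔ (¬(V ∧ X) → V)))) = T → F = F

F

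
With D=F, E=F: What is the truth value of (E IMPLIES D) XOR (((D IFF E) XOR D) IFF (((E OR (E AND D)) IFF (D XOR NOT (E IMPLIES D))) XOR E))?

Substituting D=F, E=F:
E IMPLIES D = F IMPLIES F = T
D IFF E = F IFF F = T
(D IFF E) XOR D = T XOR F = T
E AND D = F AND F = F
E OR (E AND D) = F OR F = F
E IMPLIES D = F IMPLIES F = T
NOT (E IMPLIES D) = NOT T = F
D XOR NOT (E IMPLIES D) = F XOR F = F
(E OR (E AND D)) IFF (D XOR NOT (E IMPLIES D)) = F IFF F = T
((E OR (E AND D)) IFF (D XOR NOT (E IMPLIES D))) XOR E = T XOR F = T
((D IFF E) XOR D) IFF (((E OR (E AND D)) IFF (D XOR NOT (E IMPLIES D))) XOR E) = T IFF T = T
(E IMPLIES D) XOR (((D IFF E) XOR D) IFF (((E OR (E AND D)) IFF (D XOR NOT (E IMPLIES D))) XOR E)) = T XOR T = F

F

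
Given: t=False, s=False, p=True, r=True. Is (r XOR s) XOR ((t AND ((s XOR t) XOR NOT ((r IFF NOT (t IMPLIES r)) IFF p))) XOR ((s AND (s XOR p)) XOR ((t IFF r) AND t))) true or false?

True

r XOR s = True XOR False = True
s XOR t = False XOR False = False
t IMPLIES r = False IMPLIES True = True
NOT (t IMPLIES r) = NOT True = False
r IFF NOT (t IMPLIES r) = True IFF False = False
(r IFF NOT (t IMPLIES r)) IFF p = False IFF True = False
NOT ((r IFF NOT (t IMPLIES r)) IFF p) = NOT False = True
(s XOR t) XOR NOT ((r IFF NOT (t IMPLIES r)) IFF p) = False XOR True = True
t AND ((s XOR t) XOR NOT ((r IFF NOT (t IMPLIES r)) IFF p)) = False AND True = False
s XOR p = False XOR True = True
s AND (s XOR p) = False AND True = False
t IFF r = False IFF True = False
(t IFF r) AND t = False AND False = False
(s AND (s XOR p)) XOR ((t IFF r) AND t) = False XOR False = False
(t AND ((s XOR t) XOR NOT ((r IFF NOT (t IMPLIES r)) IFF p))) XOR ((s AND (s XOR p)) XOR ((t IFF r) AND t)) = False XOR False = False
(r XOR s) XOR ((t AND ((s XOR t) XOR NOT ((r IFF NOT (t IMPLIES r)) IFF p))) XOR ((s AND (s XOR p)) XOR ((t IFF r) AND t))) = True XOR False = True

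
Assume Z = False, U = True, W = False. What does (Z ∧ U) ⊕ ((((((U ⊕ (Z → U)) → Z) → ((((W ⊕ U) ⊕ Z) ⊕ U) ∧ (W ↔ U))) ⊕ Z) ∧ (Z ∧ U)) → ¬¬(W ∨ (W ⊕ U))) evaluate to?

True

Z ∧ U = False ∧ True = False
Z → U = False → True = True
U ⊕ (Z → U) = True ⊕ True = False
(U ⊕ (Z → U)) → Z = False → False = True
W ⊕ U = False ⊕ True = True
(W ⊕ U) ⊕ Z = True ⊕ False = True
((W ⊕ U) ⊕ Z) ⊕ U = True ⊕ True = False
W ↔ U = False ↔ True = False
(((W ⊕ U) ⊕ Z) ⊕ U) ∧ (W ↔ U) = False ∧ False = False
((U ⊕ (Z → U)) → Z) → ((((W ⊕ U) ⊕ Z) ⊕ U) ∧ (W ↔ U)) = True → False = False
(((U ⊕ (Z → U)) → Z) → ((((W ⊕ U) ⊕ Z) ⊕ U) ∧ (W ↔ U))) ⊕ Z = False ⊕ False = False
Z ∧ U = False ∧ True = False
((((U ⊕ (Z → U)) → Z) → ((((W ⊕ U) ⊕ Z) ⊕ U) ∧ (W ↔ U))) ⊕ Z) ∧ (Z ∧ U) = False ∧ False = False
W ⊕ U = False ⊕ True = True
W ∨ (W ⊕ U) = False ∨ True = True
¬(W ∨ (W ⊕ U)) = ¬True = False
¬¬(W ∨ (W ⊕ U)) = ¬False = True
(((((U ⊕ (Z → U)) → Z) → ((((W ⊕ U) ⊕ Z) ⊕ U) ∧ (W ↔ U))) ⊕ Z) ∧ (Z ∧ U)) → ¬¬(W ∨ (W ⊕ U)) = False → True = True
(Z ∧ U) ⊕ ((((((U ⊕ (Z → U)) → Z) → ((((W ⊕ U) ⊕ Z) ⊕ U) ∧ (W ↔ U))) ⊕ Z) ∧ (Z ∧ U)) → ¬¬(W ∨ (W ⊕ U))) = False ⊕ True = True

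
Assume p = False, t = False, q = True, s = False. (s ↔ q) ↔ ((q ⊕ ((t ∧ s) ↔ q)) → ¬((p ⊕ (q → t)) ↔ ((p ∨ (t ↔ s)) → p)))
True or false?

s ↔ q = False ↔ True = False
t ∧ s = False ∧ False = False
(t ∧ s) ↔ q = False ↔ True = False
q ⊕ ((t ∧ s) ↔ q) = True ⊕ False = True
q → t = True → False = False
p ⊕ (q → t) = False ⊕ False = False
t ↔ s = False ↔ False = True
p ∨ (t ↔ s) = False ∨ True = True
(p ∨ (t ↔ s)) → p = True → False = False
(p ⊕ (q → t)) ↔ ((p ∨ (t ↔ s)) → p) = False ↔ False = True
¬((p ⊕ (q → t)) ↔ ((p ∨ (t ↔ s)) → p)) = ¬True = False
(q ⊕ ((t ∧ s) ↔ q)) → ¬((p ⊕ (q → t)) ↔ ((p ∨ (t ↔ s)) → p)) = True → False = False
(s ↔ q) ↔ ((q ⊕ ((t ∧ s) ↔ q)) → ¬((p ⊕ (q → t)) ↔ ((p ∨ (t ↔ s)) → p))) = False ↔ False = True

True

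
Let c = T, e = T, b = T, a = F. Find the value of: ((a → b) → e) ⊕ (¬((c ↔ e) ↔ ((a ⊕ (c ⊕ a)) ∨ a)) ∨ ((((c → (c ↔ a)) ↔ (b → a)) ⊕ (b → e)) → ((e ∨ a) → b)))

a → b = F → T = T
(a → b) → e = T → T = T
c ↔ e = T ↔ T = T
c ⊕ a = T ⊕ F = T
a ⊕ (c ⊕ a) = F ⊕ T = T
(a ⊕ (c ⊕ a)) ∨ a = T ∨ F = T
(c ↔ e) ↔ ((a ⊕ (c ⊕ a)) ∨ a) = T ↔ T = T
¬((c ↔ e) ↔ ((a ⊕ (c ⊕ a)) ∨ a)) = ¬T = F
c ↔ a = T ↔ F = F
c → (c ↔ a) = T → F = F
b → a = T → F = F
(c → (c ↔ a)) ↔ (b → a) = F ↔ F = T
b → e = T → T = T
((c → (c ↔ a)) ↔ (b → a)) ⊕ (b → e) = T ⊕ T = F
e ∨ a = T ∨ F = T
(e ∨ a) → b = T → T = T
(((c → (c ↔ a)) ↔ (b → a)) ⊕ (b → e)) → ((e ∨ a) → b) = F → T = T
¬((c ↔ e) ↔ ((a ⊕ (c ⊕ a)) ∨ a)) ∨ ((((c → (c ↔ a)) ↔ (b → a)) ⊕ (b → e)) → ((e ∨ a) → b)) = F ∨ T = T
((a → b) → e) ⊕ (¬((c ↔ e) ↔ ((a ⊕ (c ⊕ a)) ∨ a)) ∨ ((((c → (c ↔ a)) ↔ (b → a)) ⊕ (b → e)) → ((e ∨ a) → b))) = T ⊕ T = F

F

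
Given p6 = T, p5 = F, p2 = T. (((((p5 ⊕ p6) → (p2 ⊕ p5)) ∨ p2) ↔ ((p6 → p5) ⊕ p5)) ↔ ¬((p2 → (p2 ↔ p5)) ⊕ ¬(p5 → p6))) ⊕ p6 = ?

p5 ⊕ p6 = F ⊕ T = T
p2 ⊕ p5 = T ⊕ F = T
(p5 ⊕ p6) → (p2 ⊕ p5) = T → T = T
((p5 ⊕ p6) → (p2 ⊕ p5)) ∨ p2 = T ∨ T = T
p6 → p5 = T → F = F
(p6 → p5) ⊕ p5 = F ⊕ F = F
(((p5 ⊕ p6) → (p2 ⊕ p5)) ∨ p2) ↔ ((p6 → p5) ⊕ p5) = T ↔ F = F
p2 ↔ p5 = T ↔ F = F
p2 → (p2 ↔ p5) = T → F = F
p5 → p6 = F → T = T
¬(p5 → p6) = ¬T = F
(p2 → (p2 ↔ p5)) ⊕ ¬(p5 → p6) = F ⊕ F = F
¬((p2 → (p2 ↔ p5)) ⊕ ¬(p5 → p6)) = ¬F = T
((((p5 ⊕ p6) → (p2 ⊕ p5)) ∨ p2) ↔ ((p6 → p5) ⊕ p5)) ↔ ¬((p2 → (p2 ↔ p5)) ⊕ ¬(p5 → p6)) = F ↔ T = F
(((((p5 ⊕ p6) → (p2 ⊕ p5)) ∨ p2) ↔ ((p6 → p5) ⊕ p5)) ↔ ¬((p2 → (p2 ↔ p5)) ⊕ ¬(p5 → p6))) ⊕ p6 = F ⊕ T = T

T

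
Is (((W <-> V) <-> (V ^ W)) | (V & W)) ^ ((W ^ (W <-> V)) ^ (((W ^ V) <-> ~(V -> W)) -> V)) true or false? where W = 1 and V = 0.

W <-> V = 1 <-> 0 = 0
V ^ W = 0 ^ 1 = 1
(W <-> V) <-> (V ^ W) = 0 <-> 1 = 0
V & W = 0 & 1 = 0
((W <-> V) <-> (V ^ W)) | (V & W) = 0 | 0 = 0
W <-> V = 1 <-> 0 = 0
W ^ (W <-> V) = 1 ^ 0 = 1
W ^ V = 1 ^ 0 = 1
V -> W = 0 -> 1 = 1
~(V -> W) = ~1 = 0
(W ^ V) <-> ~(V -> W) = 1 <-> 0 = 0
((W ^ V) <-> ~(V -> W)) -> V = 0 -> 0 = 1
(W ^ (W <-> V)) ^ (((W ^ V) <-> ~(V -> W)) -> V) = 1 ^ 1 = 0
(((W <-> V) <-> (V ^ W)) | (V & W)) ^ ((W ^ (W <-> V)) ^ (((W ^ V) <-> ~(V -> W)) -> V)) = 0 ^ 0 = 0

0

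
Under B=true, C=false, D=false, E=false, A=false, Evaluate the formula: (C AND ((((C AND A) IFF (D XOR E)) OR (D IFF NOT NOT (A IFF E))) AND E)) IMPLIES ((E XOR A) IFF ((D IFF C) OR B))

C AND A = false AND false = false
D XOR E = false XOR false = false
(C AND A) IFF (D XOR E) = false IFF false = true
A IFF E = false IFF false = true
NOT (A IFF E) = NOT true = false
NOT NOT (A IFF E) = NOT false = true
D IFF NOT NOT (A IFF E) = false IFF true = false
((C AND A) IFF (D XOR E)) OR (D IFF NOT NOT (A IFF E)) = true OR false = true
(((C AND A) IFF (D XOR E)) OR (D IFF NOT NOT (A IFF E))) AND E = true AND false = false
C AND ((((C AND A) IFF (D XOR E)) OR (D IFF NOT NOT (A IFF E))) AND E) = false AND false = false
E XOR A = false XOR false = false
D IFF C = false IFF false = true
(D IFF C) OR B = true OR true = true
(E XOR A) IFF ((D IFF C) OR B) = false IFF true = false
(C AND ((((C AND A) IFF (D XOR E)) OR (D IFF NOT NOT (A IFF E))) AND E)) IMPLIES ((E XOR A) IFF ((D IFF C) OR B)) = false IMPLIES false = true

true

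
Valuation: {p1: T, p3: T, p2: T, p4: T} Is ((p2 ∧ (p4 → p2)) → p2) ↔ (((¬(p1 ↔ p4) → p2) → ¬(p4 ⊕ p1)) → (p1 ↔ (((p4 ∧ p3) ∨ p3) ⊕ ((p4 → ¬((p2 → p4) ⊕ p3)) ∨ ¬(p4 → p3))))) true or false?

p4 → p2 = T → T = T
p2 ∧ (p4 → p2) = T ∧ T = T
(p2 ∧ (p4 → p2)) → p2 = T → T = T
p1 ↔ p4 = T ↔ T = T
¬(p1 ↔ p4) = ¬T = F
¬(p1 ↔ p4) → p2 = F → T = T
p4 ⊕ p1 = T ⊕ T = F
¬(p4 ⊕ p1) = ¬F = T
(¬(p1 ↔ p4) → p2) → ¬(p4 ⊕ p1) = T → T = T
p4 ∧ p3 = T ∧ T = T
(p4 ∧ p3) ∨ p3 = T ∨ T = T
p2 → p4 = T → T = T
(p2 → p4) ⊕ p3 = T ⊕ T = F
¬((p2 → p4) ⊕ p3) = ¬F = T
p4 → ¬((p2 → p4) ⊕ p3) = T → T = T
p4 → p3 = T → T = T
¬(p4 → p3) = ¬T = F
(p4 → ¬((p2 → p4) ⊕ p3)) ∨ ¬(p4 → p3) = T ∨ F = T
((p4 ∧ p3) ∨ p3) ⊕ ((p4 → ¬((p2 → p4) ⊕ p3)) ∨ ¬(p4 → p3)) = T ⊕ T = F
p1 ↔ (((p4 ∧ p3) ∨ p3) ⊕ ((p4 → ¬((p2 → p4) ⊕ p3)) ∨ ¬(p4 → p3))) = T ↔ F = F
((¬(p1 ↔ p4) → p2) → ¬(p4 ⊕ p1)) → (p1 ↔ (((p4 ∧ p3) ∨ p3) ⊕ ((p4 → ¬((p2 → p4) ⊕ p3)) ∨ ¬(p4 → p3)))) = T → F = F
((p2 ∧ (p4 → p2)) → p2) ↔ (((¬(p1 ↔ p4) → p2) → ¬(p4 ⊕ p1)) → (p1 ↔ (((p4 ∧ p3) ∨ p3) ⊕ ((p4 → ¬((p2 → p4) ⊕ p3)) ∨ ¬(p4 → p3))))) = T ↔ F = F

F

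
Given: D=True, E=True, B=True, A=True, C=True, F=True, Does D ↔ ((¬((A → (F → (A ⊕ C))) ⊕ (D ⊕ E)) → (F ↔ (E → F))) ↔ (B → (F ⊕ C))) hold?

False

Substituting D=True, E=True, B=True, A=True, C=True, F=True:
A ⊕ C = True ⊕ True = False
F → (A ⊕ C) = True → False = False
A → (F → (A ⊕ C)) = True → False = False
D ⊕ E = True ⊕ True = False
(A → (F → (A ⊕ C))) ⊕ (D ⊕ E) = False ⊕ False = False
¬((A → (F → (A ⊕ C))) ⊕ (D ⊕ E)) = ¬False = True
E → F = True → True = True
F ↔ (E → F) = True ↔ True = True
¬((A → (F → (A ⊕ C))) ⊕ (D ⊕ E)) → (F ↔ (E → F)) = True → True = True
F ⊕ C = True ⊕ True = False
B → (F ⊕ C) = True → False = False
(¬((A → (F → (A ⊕ C))) ⊕ (D ⊕ E)) → (F ↔ (E → F))) ↔ (B → (F ⊕ C)) = True ↔ False = False
D ↔ ((¬((A → (F → (A ⊕ C))) ⊕ (D ⊕ E)) → (F ↔ (E → F))) ↔ (B → (F ⊕ C))) = True ↔ False = False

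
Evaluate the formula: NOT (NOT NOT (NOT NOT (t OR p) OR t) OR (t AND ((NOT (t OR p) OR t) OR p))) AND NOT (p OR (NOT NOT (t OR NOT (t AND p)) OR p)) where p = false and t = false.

false

t OR p = false OR false = false
NOT (t OR p) = NOT false = true
NOT NOT (t OR p) = NOT true = false
NOT NOT (t OR p) OR t = false OR false = false
NOT (NOT NOT (t OR p) OR t) = NOT false = true
NOT NOT (NOT NOT (t OR p) OR t) = NOT true = false
t OR p = false OR false = false
NOT (t OR p) = NOT false = true
NOT (t OR p) OR t = true OR false = true
(NOT (t OR p) OR t) OR p = true OR false = true
t AND ((NOT (t OR p) OR t) OR p) = false AND true = false
NOT NOT (NOT NOT (t OR p) OR t) OR (t AND ((NOT (t OR p) OR t) OR p)) = false OR false = false
NOT (NOT NOT (NOT NOT (t OR p) OR t) OR (t AND ((NOT (t OR p) OR t) OR p))) = NOT false = true
t AND p = false AND false = false
NOT (t AND p) = NOT false = true
t OR NOT (t AND p) = false OR true = true
NOT (t OR NOT (t AND p)) = NOT true = false
NOT NOT (t OR NOT (t AND p)) = NOT false = true
NOT NOT (t OR NOT (t AND p)) OR p = true OR false = true
p OR (NOT NOT (t OR NOT (t AND p)) OR p) = false OR true = true
NOT (p OR (NOT NOT (t OR NOT (t AND p)) OR p)) = NOT true = false
NOT (NOT NOT (NOT NOT (t OR p) OR t) OR (t AND ((NOT (t OR p) OR t) OR p))) AND NOT (p OR (NOT NOT (t OR NOT (t AND p)) OR p)) = true AND false = false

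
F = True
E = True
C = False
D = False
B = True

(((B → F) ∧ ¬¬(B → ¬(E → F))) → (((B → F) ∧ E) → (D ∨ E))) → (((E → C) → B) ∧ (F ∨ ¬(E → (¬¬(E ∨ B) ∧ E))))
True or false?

Substituting F=True, E=True, C=False, D=False, B=True:
B → F = True → True = True
E → F = True → True = True
¬(E → F) = ¬True = False
B → ¬(E → F) = True → False = False
¬(B → ¬(E → F)) = ¬False = True
¬¬(B → ¬(E → F)) = ¬True = False
(B → F) ∧ ¬¬(B → ¬(E → F)) = True ∧ False = False
B → F = True → True = True
(B → F) ∧ E = True ∧ True = True
D ∨ E = False ∨ True = True
((B → F) ∧ E) → (D ∨ E) = True → True = True
((B → F) ∧ ¬¬(B → ¬(E → F))) → (((B → F) ∧ E) → (D ∨ E)) = False → True = True
E → C = True → False = False
(E → C) → B = False → True = True
E ∨ B = True ∨ True = True
¬(E ∨ B) = ¬True = False
¬¬(E ∨ B) = ¬False = True
¬¬(E ∨ B) ∧ E = True ∧ True = True
E → (¬¬(E ∨ B) ∧ E) = True → True = True
¬(E → (¬¬(E ∨ B) ∧ E)) = ¬True = False
F ∨ ¬(E → (¬¬(E ∨ B) ∧ E)) = True ∨ False = True
((E → C) → B) ∧ (F ∨ ¬(E → (¬¬(E ∨ B) ∧ E))) = True ∧ True = True
(((B → F) ∧ ¬¬(B → ¬(E → F))) → (((B → F) ∧ E) → (D ∨ E))) → (((E → C) → B) ∧ (F ∨ ¬(E → (¬¬(E ∨ B) ∧ E)))) = True → True = True

True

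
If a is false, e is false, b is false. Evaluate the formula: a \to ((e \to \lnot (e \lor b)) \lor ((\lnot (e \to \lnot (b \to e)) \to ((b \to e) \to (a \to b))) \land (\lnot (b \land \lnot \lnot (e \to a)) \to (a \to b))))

e \lor b = \text{False} \lor \text{False} = \text{False}
\lnot (e \lor b) = \lnot \text{False} = \text{True}
e \to \lnot (e \lor b) = \text{False} \to \text{True} = \text{True}
b \to e = \text{False} \to \text{False} = \text{True}
\lnot (b \to e) = \lnot \text{True} = \text{False}
e \to \lnot (b \to e) = \text{False} \to \text{False} = \text{True}
\lnot (e \to \lnot (b \to e)) = \lnot \text{True} = \text{False}
b \to e = \text{False} \to \text{False} = \text{True}
a \to b = \text{False} \to \text{False} = \text{True}
(b \to e) \to (a \to b) = \text{True} \to \text{True} = \text{True}
\lnot (e \to \lnot (b \to e)) \to ((b \to e) \to (a \to b)) = \text{False} \to \text{True} = \text{True}
e \to a = \text{False} \to \text{False} = \text{True}
\lnot (e \to a) = \lnot \text{True} = \text{False}
\lnot \lnot (e \to a) = \lnot \text{False} = \text{True}
b \land \lnot \lnot (e \to a) = \text{False} \land \text{True} = \text{False}
\lnot (b \land \lnot \lnot (e \to a)) = \lnot \text{False} = \text{True}
a \to b = \text{False} \to \text{False} = \text{True}
\lnot (b \land \lnot \lnot (e \to a)) \to (a \to b) = \text{True} \to \text{True} = \text{True}
(\lnot (e \to \lnot (b \to e)) \to ((b \to e) \to (a \to b))) \land (\lnot (b \land \lnot \lnot (e \to a)) \to (a \to b)) = \text{True} \land \text{True} = \text{True}
(e \to \lnot (e \lor b)) \lor ((\lnot (e \to \lnot (b \to e)) \to ((b \to e) \to (a \to b))) \land (\lnot (b \land \lnot \lnot (e \to a)) \to (a \to b))) = \text{True} \lor \text{True} = \text{True}
a \to ((e \to \lnot (e \lor b)) \lor ((\lnot (e \to \lnot (b \to e)) \to ((b \to e) \to (a \to b))) \land (\lnot (b \land \lnot \lnot (e \to a)) \to (a \to b)))) = \text{False} \to \text{True} = \text{True}

\text{True}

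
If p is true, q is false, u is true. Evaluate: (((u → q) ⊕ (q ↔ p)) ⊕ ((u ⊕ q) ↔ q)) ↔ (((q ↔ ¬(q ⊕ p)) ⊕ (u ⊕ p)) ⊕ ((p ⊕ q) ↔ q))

u → q = True → False = False
q ↔ p = False ↔ True = False
(u → q) ⊕ (q ↔ p) = False ⊕ False = False
u ⊕ q = True ⊕ False = True
(u ⊕ q) ↔ q = True ↔ False = False
((u → q) ⊕ (q ↔ p)) ⊕ ((u ⊕ q) ↔ q) = False ⊕ False = False
q ⊕ p = False ⊕ True = True
¬(q ⊕ p) = ¬True = False
q ↔ ¬(q ⊕ p) = False ↔ False = True
u ⊕ p = True ⊕ True = False
(q ↔ ¬(q ⊕ p)) ⊕ (u ⊕ p) = True ⊕ False = True
p ⊕ q = True ⊕ False = True
(p ⊕ q) ↔ q = True ↔ False = False
((q ↔ ¬(q ⊕ p)) ⊕ (u ⊕ p)) ⊕ ((p ⊕ q) ↔ q) = True ⊕ False = True
(((u → q) ⊕ (q ↔ p)) ⊕ ((u ⊕ q) ↔ q)) ↔ (((q ↔ ¬(q ⊕ p)) ⊕ (u ⊕ p)) ⊕ ((p ⊕ q) ↔ q)) = False ↔ True = False

False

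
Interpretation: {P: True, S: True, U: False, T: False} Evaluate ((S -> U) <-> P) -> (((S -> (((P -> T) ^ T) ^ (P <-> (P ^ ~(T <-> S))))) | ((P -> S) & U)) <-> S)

Substituting P=True, S=True, U=False, T=False:
S -> U = True -> False = False
(S -> U) <-> P = False <-> True = False
P -> T = True -> False = False
(P -> T) ^ T = False ^ False = False
T <-> S = False <-> True = False
~(T <-> S) = ~False = True
P ^ ~(T <-> S) = True ^ True = False
P <-> (P ^ ~(T <-> S)) = True <-> False = False
((P -> T) ^ T) ^ (P <-> (P ^ ~(T <-> S))) = False ^ False = False
S -> (((P -> T) ^ T) ^ (P <-> (P ^ ~(T <-> S)))) = True -> False = False
P -> S = True -> True = True
(P -> S) & U = True & False = False
(S -> (((P -> T) ^ T) ^ (P <-> (P ^ ~(T <-> S))))) | ((P -> S) & U) = False | False = False
((S -> (((P -> T) ^ T) ^ (P <-> (P ^ ~(T <-> S))))) | ((P -> S) & U)) <-> S = False <-> True = False
((S -> U) <-> P) -> (((S -> (((P -> T) ^ T) ^ (P <-> (P ^ ~(T <-> S))))) | ((P -> S) & U)) <-> S) = False -> False = True

True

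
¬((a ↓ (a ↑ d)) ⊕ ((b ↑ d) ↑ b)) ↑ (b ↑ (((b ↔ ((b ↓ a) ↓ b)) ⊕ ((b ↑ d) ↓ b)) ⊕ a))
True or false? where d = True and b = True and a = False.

Substituting d=True, b=True, a=False:
a ↑ d = False ↑ True = True
a ↓ (a ↑ d) = False ↓ True = False
b ↑ d = True ↑ True = False
(b ↑ d) ↑ b = False ↑ True = True
(a ↓ (a ↑ d)) ⊕ ((b ↑ d) ↑ b) = False ⊕ True = True
¬((a ↓ (a ↑ d)) ⊕ ((b ↑ d) ↑ b)) = ¬True = False
b ↓ a = True ↓ False = False
(b ↓ a) ↓ b = False ↓ True = False
b ↔ ((b ↓ a) ↓ b) = True ↔ False = False
b ↑ d = True ↑ True = False
(b ↑ d) ↓ b = False ↓ True = False
(b ↔ ((b ↓ a) ↓ b)) ⊕ ((b ↑ d) ↓ b) = False ⊕ False = False
((b ↔ ((b ↓ a) ↓ b)) ⊕ ((b ↑ d) ↓ b)) ⊕ a = False ⊕ False = False
b ↑ (((b ↔ ((b ↓ a) ↓ b)) ⊕ ((b ↑ d) ↓ b)) ⊕ a) = True ↑ False = True
¬((a ↓ (a ↑ d)) ⊕ ((b ↑ d) ↑ b)) ↑ (b ↑ (((b ↔ ((b ↓ a) ↓ b)) ⊕ ((b ↑ d) ↓ b)) ⊕ a)) = False ↑ True = True

True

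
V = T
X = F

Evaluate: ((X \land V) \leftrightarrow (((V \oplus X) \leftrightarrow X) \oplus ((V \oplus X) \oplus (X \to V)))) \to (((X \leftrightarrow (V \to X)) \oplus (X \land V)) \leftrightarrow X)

F

Substituting V=T, X=F:
X \land V = F \land T = F
V \oplus X = T \oplus F = T
(V \oplus X) \leftrightarrow X = T \leftrightarrow F = F
V \oplus X = T \oplus F = T
X \to V = F \to T = T
(V \oplus X) \oplus (X \to V) = T \oplus T = F
((V \oplus X) \leftrightarrow X) \oplus ((V \oplus X) \oplus (X \to V)) = F \oplus F = F
(X \land V) \leftrightarrow (((V \oplus X) \leftrightarrow X) \oplus ((V \oplus X) \oplus (X \to V))) = F \leftrightarrow F = T
V \to X = T \to F = F
X \leftrightarrow (V \to X) = F \leftrightarrow F = T
X \land V = F \land T = F
(X \leftrightarrow (V \to X)) \oplus (X \land V) = T \oplus F = T
((X \leftrightarrow (V \to X)) \oplus (X \land V)) \leftrightarrow X = T \leftrightarrow F = F
((X \land V) \leftrightarrow (((V \oplus X) \leftrightarrow X) \oplus ((V \oplus X) \oplus (X \to V)))) \to (((X \leftrightarrow (V \to X)) \oplus (X \land V)) \leftrightarrow X) = T \to F = F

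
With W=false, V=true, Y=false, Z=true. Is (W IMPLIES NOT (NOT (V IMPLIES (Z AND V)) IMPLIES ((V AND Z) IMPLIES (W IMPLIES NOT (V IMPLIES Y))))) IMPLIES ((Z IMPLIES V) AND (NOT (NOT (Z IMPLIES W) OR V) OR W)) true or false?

Substituting W=false, V=true, Y=false, Z=true:
Z AND V = true AND true = true
V IMPLIES (Z AND V) = true IMPLIES true = true
NOT (V IMPLIES (Z AND V)) = NOT true = false
V AND Z = true AND true = true
V IMPLIES Y = true IMPLIES false = false
NOT (V IMPLIES Y) = NOT false = true
W IMPLIES NOT (V IMPLIES Y) = false IMPLIES true = true
(V AND Z) IMPLIES (W IMPLIES NOT (V IMPLIES Y)) = true IMPLIES true = true
NOT (V IMPLIES (Z AND V)) IMPLIES ((V AND Z) IMPLIES (W IMPLIES NOT (V IMPLIES Y))) = false IMPLIES true = true
NOT (NOT (V IMPLIES (Z AND V)) IMPLIES ((V AND Z) IMPLIES (W IMPLIES NOT (V IMPLIES Y)))) = NOT true = false
W IMPLIES NOT (NOT (V IMPLIES (Z AND V)) IMPLIES ((V AND Z) IMPLIES (W IMPLIES NOT (V IMPLIES Y)))) = false IMPLIES false = true
Z IMPLIES V = true IMPLIES true = true
Z IMPLIES W = true IMPLIES false = false
NOT (Z IMPLIES W) = NOT false = true
NOT (Z IMPLIES W) OR V = true OR true = true
NOT (NOT (Z IMPLIES W) OR V) = NOT true = false
NOT (NOT (Z IMPLIES W) OR V) OR W = false OR false = false
(Z IMPLIES V) AND (NOT (NOT (Z IMPLIES W) OR V) OR W) = true AND false = false
(W IMPLIES NOT (NOT (V IMPLIES (Z AND V)) IMPLIES ((V AND Z) IMPLIES (W IMPLIES NOT (V IMPLIES Y))))) IMPLIES ((Z IMPLIES V) AND (NOT (NOT (Z IMPLIES W) OR V) OR W)) = true IMPLIES false = false

false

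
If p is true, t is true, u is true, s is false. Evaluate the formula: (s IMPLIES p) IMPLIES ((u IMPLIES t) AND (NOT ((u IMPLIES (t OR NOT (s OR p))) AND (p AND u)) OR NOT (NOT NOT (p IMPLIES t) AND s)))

True

Substituting p=True, t=True, u=True, s=False:
s IMPLIES p = False IMPLIES True = True
u IMPLIES t = True IMPLIES True = True
s OR p = False OR True = True
NOT (s OR p) = NOT True = False
t OR NOT (s OR p) = True OR False = True
u IMPLIES (t OR NOT (s OR p)) = True IMPLIES True = True
p AND u = True AND True = True
(u IMPLIES (t OR NOT (s OR p))) AND (p AND u) = True AND True = True
NOT ((u IMPLIES (t OR NOT (s OR p))) AND (p AND u)) = NOT True = False
p IMPLIES t = True IMPLIES True = True
NOT (p IMPLIES t) = NOT True = False
NOT NOT (p IMPLIES t) = NOT False = True
NOT NOT (p IMPLIES t) AND s = True AND False = False
NOT (NOT NOT (p IMPLIES t) AND s) = NOT False = True
NOT ((u IMPLIES (t OR NOT (s OR p))) AND (p AND u)) OR NOT (NOT NOT (p IMPLIES t) AND s) = False OR True = True
(u IMPLIES t) AND (NOT ((u IMPLIES (t OR NOT (s OR p))) AND (p AND u)) OR NOT (NOT NOT (p IMPLIES t) AND s)) = True AND True = True
(s IMPLIES p) IMPLIES ((u IMPLIES t) AND (NOT ((u IMPLIES (t OR NOT (s OR p))) AND (p AND u)) OR NOT (NOT NOT (p IMPLIES t) AND s))) = True IMPLIES True = True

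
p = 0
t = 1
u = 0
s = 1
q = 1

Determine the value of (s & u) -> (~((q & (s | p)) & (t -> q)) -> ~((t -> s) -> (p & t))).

1

s & u = 1 & 0 = 0
s | p = 1 | 0 = 1
q & (s | p) = 1 & 1 = 1
t -> q = 1 -> 1 = 1
(q & (s | p)) & (t -> q) = 1 & 1 = 1
~((q & (s | p)) & (t -> q)) = ~1 = 0
t -> s = 1 -> 1 = 1
p & t = 0 & 1 = 0
(t -> s) -> (p & t) = 1 -> 0 = 0
~((t -> s) -> (p & t)) = ~0 = 1
~((q & (s | p)) & (t -> q)) -> ~((t -> s) -> (p & t)) = 0 -> 1 = 1
(s & u) -> (~((q & (s | p)) & (t -> q)) -> ~((t -> s) -> (p & t))) = 0 -> 1 = 1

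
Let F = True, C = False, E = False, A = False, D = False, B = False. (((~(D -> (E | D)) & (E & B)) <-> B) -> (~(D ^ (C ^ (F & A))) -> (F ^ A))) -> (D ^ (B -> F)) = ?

True

Substituting F=True, C=False, E=False, A=False, D=False, B=False:
E | D = False | False = False
D -> (E | D) = False -> False = True
~(D -> (E | D)) = ~True = False
E & B = False & False = False
~(D -> (E | D)) & (E & B) = False & False = False
(~(D -> (E | D)) & (E & B)) <-> B = False <-> False = True
F & A = True & False = False
C ^ (F & A) = False ^ False = False
D ^ (C ^ (F & A)) = False ^ False = False
~(D ^ (C ^ (F & A))) = ~False = True
F ^ A = True ^ False = True
~(D ^ (C ^ (F & A))) -> (F ^ A) = True -> True = True
((~(D -> (E | D)) & (E & B)) <-> B) -> (~(D ^ (C ^ (F & A))) -> (F ^ A)) = True -> True = True
B -> F = False -> True = True
D ^ (B -> F) = False ^ True = True
(((~(D -> (E | D)) & (E & B)) <-> B) -> (~(D ^ (C ^ (F & A))) -> (F ^ A))) -> (D ^ (B -> F)) = True -> True = True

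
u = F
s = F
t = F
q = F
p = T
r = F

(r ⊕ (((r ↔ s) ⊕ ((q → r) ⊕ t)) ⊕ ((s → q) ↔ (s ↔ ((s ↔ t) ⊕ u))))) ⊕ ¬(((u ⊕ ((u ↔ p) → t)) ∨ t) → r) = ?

T

Substituting u=F, s=F, t=F, q=F, p=T, r=F:
r ↔ s = F ↔ F = T
q → r = F → F = T
(q → r) ⊕ t = T ⊕ F = T
(r ↔ s) ⊕ ((q → r) ⊕ t) = T ⊕ T = F
s → q = F → F = T
s ↔ t = F ↔ F = T
(s ↔ t) ⊕ u = T ⊕ F = T
s ↔ ((s ↔ t) ⊕ u) = F ↔ T = F
(s → q) ↔ (s ↔ ((s ↔ t) ⊕ u)) = T ↔ F = F
((r ↔ s) ⊕ ((q → r) ⊕ t)) ⊕ ((s → q) ↔ (s ↔ ((s ↔ t) ⊕ u))) = F ⊕ F = F
r ⊕ (((r ↔ s) ⊕ ((q → r) ⊕ t)) ⊕ ((s → q) ↔ (s ↔ ((s ↔ t) ⊕ u)))) = F ⊕ F = F
u ↔ p = F ↔ T = F
(u ↔ p) → t = F → F = T
u ⊕ ((u ↔ p) → t) = F ⊕ T = T
(u ⊕ ((u ↔ p) → t)) ∨ t = T ∨ F = T
((u ⊕ ((u ↔ p) → t)) ∨ t) → r = T → F = F
¬(((u ⊕ ((u ↔ p) → t)) ∨ t) → r) = ¬F = T
(r ⊕ (((r ↔ s) ⊕ ((q → r) ⊕ t)) ⊕ ((s → q) ↔ (s ↔ ((s ↔ t) ⊕ u))))) ⊕ ¬(((u ⊕ ((u ↔ p) → t)) ∨ t) → r) = F ⊕ T = T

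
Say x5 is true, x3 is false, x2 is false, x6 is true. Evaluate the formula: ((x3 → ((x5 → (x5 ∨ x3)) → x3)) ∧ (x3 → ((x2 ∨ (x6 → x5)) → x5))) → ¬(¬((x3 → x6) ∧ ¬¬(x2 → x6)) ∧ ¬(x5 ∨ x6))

T

x5 ∨ x3 = T ∨ F = T
x5 → (x5 ∨ x3) = T → T = T
(x5 → (x5 ∨ x3)) → x3 = T → F = F
x3 → ((x5 → (x5 ∨ x3)) → x3) = F → F = T
x6 → x5 = T → T = T
x2 ∨ (x6 → x5) = F ∨ T = T
(x2 ∨ (x6 → x5)) → x5 = T → T = T
x3 → ((x2 ∨ (x6 → x5)) → x5) = F → T = T
(x3 → ((x5 → (x5 ∨ x3)) → x3)) ∧ (x3 → ((x2 ∨ (x6 → x5)) → x5)) = T ∧ T = T
x3 → x6 = F → T = T
x2 → x6 = F → T = T
¬(x2 → x6) = ¬T = F
¬¬(x2 → x6) = ¬F = T
(x3 → x6) ∧ ¬¬(x2 → x6) = T ∧ T = T
¬((x3 → x6) ∧ ¬¬(x2 → x6)) = ¬T = F
x5 ∨ x6 = T ∨ T = T
¬(x5 ∨ x6) = ¬T = F
¬((x3 → x6) ∧ ¬¬(x2 → x6)) ∧ ¬(x5 ∨ x6) = F ∧ F = F
¬(¬((x3 → x6) ∧ ¬¬(x2 → x6)) ∧ ¬(x5 ∨ x6)) = ¬F = T
((x3 → ((x5 → (x5 ∨ x3)) → x3)) ∧ (x3 → ((x2 ∨ (x6 → x5)) → x5))) → ¬(¬((x3 → x6) ∧ ¬¬(x2 → x6)) ∧ ¬(x5 ∨ x6)) = T → T = T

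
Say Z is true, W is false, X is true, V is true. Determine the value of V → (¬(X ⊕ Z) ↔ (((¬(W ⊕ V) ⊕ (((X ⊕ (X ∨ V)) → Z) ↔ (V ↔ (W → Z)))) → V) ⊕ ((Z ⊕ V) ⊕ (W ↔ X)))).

T

Substituting Z=T, W=F, X=T, V=T:
X ⊕ Z = T ⊕ T = F
¬(X ⊕ Z) = ¬F = T
W ⊕ V = F ⊕ T = T
¬(W ⊕ V) = ¬T = F
X ∨ V = T ∨ T = T
X ⊕ (X ∨ V) = T ⊕ T = F
(X ⊕ (X ∨ V)) → Z = F → T = T
W → Z = F → T = T
V ↔ (W → Z) = T ↔ T = T
((X ⊕ (X ∨ V)) → Z) ↔ (V ↔ (W → Z)) = T ↔ T = T
¬(W ⊕ V) ⊕ (((X ⊕ (X ∨ V)) → Z) ↔ (V ↔ (W → Z))) = F ⊕ T = T
(¬(W ⊕ V) ⊕ (((X ⊕ (X ∨ V)) → Z) ↔ (V ↔ (W → Z)))) → V = T → T = T
Z ⊕ V = T ⊕ T = F
W ↔ X = F ↔ T = F
(Z ⊕ V) ⊕ (W ↔ X) = F ⊕ F = F
((¬(W ⊕ V) ⊕ (((X ⊕ (X ∨ V)) → Z) ↔ (V ↔ (W → Z)))) → V) ⊕ ((Z ⊕ V) ⊕ (W ↔ X)) = T ⊕ F = T
¬(X ⊕ Z) ↔ (((¬(W ⊕ V) ⊕ (((X ⊕ (X ∨ V)) → Z) ↔ (V ↔ (W → Z)))) → V) ⊕ ((Z ⊕ V) ⊕ (W ↔ X))) = T ↔ T = T
V → (¬(X ⊕ Z) ↔ (((¬(W ⊕ V) ⊕ (((X ⊕ (X ∨ V)) → Z) ↔ (V ↔ (W → Z)))) → V) ⊕ ((Z ⊕ V) ⊕ (W ↔ X)))) = T → T = T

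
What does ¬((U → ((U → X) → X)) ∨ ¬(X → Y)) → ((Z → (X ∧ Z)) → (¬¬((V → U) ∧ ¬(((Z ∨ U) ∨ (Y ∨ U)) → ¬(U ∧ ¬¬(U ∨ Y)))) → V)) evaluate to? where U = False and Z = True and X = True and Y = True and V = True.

Substituting U=False, Z=True, X=True, Y=True, V=True:
U → X = False → True = True
(U → X) → X = True → True = True
U → ((U → X) → X) = False → True = True
X → Y = True → True = True
¬(X → Y) = ¬True = False
(U → ((U → X) → X)) ∨ ¬(X → Y) = True ∨ False = True
¬((U → ((U → X) → X)) ∨ ¬(X → Y)) = ¬True = False
X ∧ Z = True ∧ True = True
Z → (X ∧ Z) = True → True = True
V → U = True → False = False
Z ∨ U = True ∨ False = True
Y ∨ U = True ∨ False = True
(Z ∨ U) ∨ (Y ∨ U) = True ∨ True = True
U ∨ Y = False ∨ True = True
¬(U ∨ Y) = ¬True = False
¬¬(U ∨ Y) = ¬False = True
U ∧ ¬¬(U ∨ Y) = False ∧ True = False
¬(U ∧ ¬¬(U ∨ Y)) = ¬False = True
((Z ∨ U) ∨ (Y ∨ U)) → ¬(U ∧ ¬¬(U ∨ Y)) = True → True = True
¬(((Z ∨ U) ∨ (Y ∨ U)) → ¬(U ∧ ¬¬(U ∨ Y))) = ¬True = False
(V → U) ∧ ¬(((Z ∨ U) ∨ (Y ∨ U)) → ¬(U ∧ ¬¬(U ∨ Y))) = False ∧ False = False
¬((V → U) ∧ ¬(((Z ∨ U) ∨ (Y ∨ U)) → ¬(U ∧ ¬¬(U ∨ Y)))) = ¬False = True
¬¬((V → U) ∧ ¬(((Z ∨ U) ∨ (Y ∨ U)) → ¬(U ∧ ¬¬(U ∨ Y)))) = ¬True = False
¬¬((V → U) ∧ ¬(((Z ∨ U) ∨ (Y ∨ U)) → ¬(U ∧ ¬¬(U ∨ Y)))) → V = False → True = True
(Z → (X ∧ Z)) → (¬¬((V → U) ∧ ¬(((Z ∨ U) ∨ (Y ∨ U)) → ¬(U ∧ ¬¬(U ∨ Y)))) → V) = True → True = True
¬((U → ((U → X) → X)) ∨ ¬(X → Y)) → ((Z → (X ∧ Z)) → (¬¬((V → U) ∧ ¬(((Z ∨ U) ∨ (Y ∨ U)) → ¬(U ∧ ¬¬(U ∨ Y)))) → V)) = False → True = True

True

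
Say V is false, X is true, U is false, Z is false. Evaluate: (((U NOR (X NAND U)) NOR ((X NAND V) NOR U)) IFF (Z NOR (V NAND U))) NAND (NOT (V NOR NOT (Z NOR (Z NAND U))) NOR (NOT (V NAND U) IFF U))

T

X NAND U = T NAND F = T
U NOR (X NAND U) = F NOR T = F
X NAND V = T NAND F = T
(X NAND V) NOR U = T NOR F = F
(U NOR (X NAND U)) NOR ((X NAND V) NOR U) = F NOR F = T
V NAND U = F NAND F = T
Z NOR (V NAND U) = F NOR T = F
((U NOR (X NAND U)) NOR ((X NAND V) NOR U)) IFF (Z NOR (V NAND U)) = T IFF F = F
Z NAND U = F NAND F = T
Z NOR (Z NAND U) = F NOR T = F
NOT (Z NOR (Z NAND U)) = NOT F = T
V NOR NOT (Z NOR (Z NAND U)) = F NOR T = F
NOT (V NOR NOT (Z NOR (Z NAND U))) = NOT F = T
V NAND U = F NAND F = T
NOT (V NAND U) = NOT T = F
NOT (V NAND U) IFF U = F IFF F = T
NOT (V NOR NOT (Z NOR (Z NAND U))) NOR (NOT (V NAND U) IFF U) = T NOR T = F
(((U NOR (X NAND U)) NOR ((X NAND V) NOR U)) IFF (Z NOR (V NAND U))) NAND (NOT (V NOR NOT (Z NOR (Z NAND U))) NOR (NOT (V NAND U) IFF U)) = F NAND F = T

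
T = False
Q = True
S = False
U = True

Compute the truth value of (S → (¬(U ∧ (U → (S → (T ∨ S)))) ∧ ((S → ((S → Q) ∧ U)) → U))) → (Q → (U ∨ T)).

T ∨ S = False ∨ False = False
S → (T ∨ S) = False → False = True
U → (S → (T ∨ S)) = True → True = True
U ∧ (U → (S → (T ∨ S))) = True ∧ True = True
¬(U ∧ (U → (S → (T ∨ S)))) = ¬True = False
S → Q = False → True = True
(S → Q) ∧ U = True ∧ True = True
S → ((S → Q) ∧ U) = False → True = True
(S → ((S → Q) ∧ U)) → U = True → True = True
¬(U ∧ (U → (S → (T ∨ S)))) ∧ ((S → ((S → Q) ∧ U)) → U) = False ∧ True = False
S → (¬(U ∧ (U → (S → (T ∨ S)))) ∧ ((S → ((S → Q) ∧ U)) → U)) = False → False = True
U ∨ T = True ∨ False = True
Q → (U ∨ T) = True → True = True
(S → (¬(U ∧ (U → (S → (T ∨ S)))) ∧ ((S → ((S → Q) ∧ U)) → U))) → (Q → (U ∨ T)) = True → True = True

True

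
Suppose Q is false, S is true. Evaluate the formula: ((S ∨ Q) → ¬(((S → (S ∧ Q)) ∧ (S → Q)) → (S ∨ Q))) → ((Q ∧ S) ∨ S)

T

Substituting Q=F, S=T:
S ∨ Q = T ∨ F = T
S ∧ Q = T ∧ F = F
S → (S ∧ Q) = T → F = F
S → Q = T → F = F
(S → (S ∧ Q)) ∧ (S → Q) = F ∧ F = F
S ∨ Q = T ∨ F = T
((S → (S ∧ Q)) ∧ (S → Q)) → (S ∨ Q) = F → T = T
¬(((S → (S ∧ Q)) ∧ (S → Q)) → (S ∨ Q)) = ¬T = F
(S ∨ Q) → ¬(((S → (S ∧ Q)) ∧ (S → Q)) → (S ∨ Q)) = T → F = F
Q ∧ S = F ∧ T = F
(Q ∧ S) ∨ S = F ∨ T = T
((S ∨ Q) → ¬(((S → (S ∧ Q)) ∧ (S → Q)) → (S ∨ Q))) → ((Q ∧ S) ∨ S) = F → T = T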